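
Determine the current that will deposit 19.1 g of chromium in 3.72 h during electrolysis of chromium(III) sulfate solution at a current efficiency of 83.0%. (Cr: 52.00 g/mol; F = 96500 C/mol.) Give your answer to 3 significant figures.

9.57 A

n(Cr) = 19.1 / 52.00 = 0.3673 mol
Cr³⁺ + 3e⁻ → Cr, so n(e⁻) = 3 × 0.3673 = 1.102 mol
Q = 1.102 × 96500 / 0.830 = 1.281×10^5 C
I = Q / t = 1.281×10^5 / 13392 s = 9.57 A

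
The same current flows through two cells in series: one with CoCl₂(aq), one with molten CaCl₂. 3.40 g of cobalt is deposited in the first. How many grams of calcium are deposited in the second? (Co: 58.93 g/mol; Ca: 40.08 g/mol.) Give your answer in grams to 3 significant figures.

n(Co) = 3.40 / 58.93 = 0.05770 mol
Co²⁺ + 2e⁻ → Co, so n(e⁻) = 2 × 0.05770 = 0.1154 mol
Same current for the same time ⇒ same n(e⁻) = 0.1154 mol in both cells.
Ca²⁺ + 2e⁻ → Ca, so n(Ca) = 0.1154 / 2 = 0.05770 mol
m(Ca) = 0.05770 × 40.08 = 2.31 g

2.31 g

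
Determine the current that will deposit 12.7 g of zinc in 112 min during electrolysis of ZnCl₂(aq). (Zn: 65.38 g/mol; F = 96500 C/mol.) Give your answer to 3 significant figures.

5.58 A

n(Zn) = 12.7 / 65.38 = 0.1942 mol
Zn²⁺ + 2e⁻ → Zn, so n(e⁻) = 2 × 0.1942 = 0.3884 mol
Q = 0.3884 × 96500 = 37480 C
I = Q / t = 37480 / 6720 s = 5.58 A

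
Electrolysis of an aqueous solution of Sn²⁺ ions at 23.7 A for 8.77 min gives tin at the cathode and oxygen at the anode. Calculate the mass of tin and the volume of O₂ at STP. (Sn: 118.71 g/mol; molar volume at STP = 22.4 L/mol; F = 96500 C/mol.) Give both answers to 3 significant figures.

Q = 23.7 × 526.2 = 12470 C; n(e⁻) = 12470 / 96500 = 0.1292 mol
Cathode: Sn²⁺ + 2e⁻ → Sn → n(Sn) = 0.1292/2 = 0.06460 mol → 7.67 g
Anode: 2H₂O → O₂ + 4H⁺ + 4e⁻ → n(O₂) = 0.1292/4 = 0.03230 mol → 0.724 L

7.67 g Sn; 0.724 L O₂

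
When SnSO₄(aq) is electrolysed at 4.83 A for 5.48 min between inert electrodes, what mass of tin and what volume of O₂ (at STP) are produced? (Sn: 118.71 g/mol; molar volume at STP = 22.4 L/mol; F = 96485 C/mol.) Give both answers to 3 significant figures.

Q = 4.83 × 328.8 = 1588 C; n(e⁻) = 1588 / 96485 = 0.01646 mol
Cathode: Sn²⁺ + 2e⁻ → Sn → n(Sn) = 0.01646/2 = 0.008230 mol → 0.977 g
Anode: 2H₂O → O₂ + 4H⁺ + 4e⁻ → n(O₂) = 0.01646/4 = 0.004115 mol → 0.0922 L

0.977 g Sn; 0.0922 L O₂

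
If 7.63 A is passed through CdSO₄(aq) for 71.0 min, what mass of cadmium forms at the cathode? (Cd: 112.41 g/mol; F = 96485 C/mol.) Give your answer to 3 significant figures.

18.9 g

Q = It = 7.63 × 4260 = 32500 C
n(e⁻) = Q/F = 32500/96485 = 0.3368 mol
Cd²⁺ + 2e⁻ → Cd, so n(Cd) = 0.3368 / 2 = 0.1684 mol
m = 0.1684 × 112.41 = 18.9 g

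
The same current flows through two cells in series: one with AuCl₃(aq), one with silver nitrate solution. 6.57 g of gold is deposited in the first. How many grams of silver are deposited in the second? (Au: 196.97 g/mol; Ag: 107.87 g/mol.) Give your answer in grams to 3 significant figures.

n(Au) = 6.57 / 196.97 = 0.03336 mol
Au³⁺ + 3e⁻ → Au, so n(e⁻) = 3 × 0.03336 = 0.1001 mol
Since the cells are in series, n(e⁻) in the Ag cell is also 0.1001 mol.
Ag⁺ + e⁻ → Ag, so n(Ag) = 0.1001 mol
m(Ag) = 0.1001 × 107.87 = 10.8 g

10.8 g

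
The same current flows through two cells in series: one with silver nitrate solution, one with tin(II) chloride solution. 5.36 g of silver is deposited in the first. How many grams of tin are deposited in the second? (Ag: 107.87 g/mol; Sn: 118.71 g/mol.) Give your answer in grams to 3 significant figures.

n(Ag) = 5.36 / 107.87 = 0.04969 mol
Ag⁺ + e⁻ → Ag, so n(e⁻) = 0.04969 mol
In series, the same 0.04969 mol of electrons flows through the second cell.
Sn²⁺ + 2e⁻ → Sn, so n(Sn) = 0.04969 / 2 = 0.02485 mol
m(Sn) = 0.02485 × 118.71 = 2.95 g

2.95 g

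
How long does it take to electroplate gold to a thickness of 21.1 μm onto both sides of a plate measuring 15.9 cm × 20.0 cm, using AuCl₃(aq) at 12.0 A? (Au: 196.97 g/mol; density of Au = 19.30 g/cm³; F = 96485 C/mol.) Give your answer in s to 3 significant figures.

Plated area = 2 × 15.9 × 20.0 = 636.0 cm²
Volume = 636.0 × 21.1×10⁻⁴ cm = 1.342 cm³
m(Au) = 1.342 × 19.30 = 25.90 g
n(Au) = 25.90 / 196.97 = 0.1315 mol; n(e⁻) = 3 × 0.1315 = 0.3945 mol
Q = 0.3945 × 96485 = 38060 C
t = 38060 / 12.0 = 3172 s

3170 s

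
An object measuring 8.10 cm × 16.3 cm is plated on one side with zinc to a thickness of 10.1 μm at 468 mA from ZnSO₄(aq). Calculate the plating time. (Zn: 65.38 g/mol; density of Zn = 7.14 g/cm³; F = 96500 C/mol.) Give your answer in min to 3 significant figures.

Plated area = 8.10 × 16.3 = 132.0 cm²
Volume = 132.0 × 10.1×10⁻⁴ cm = 0.1333 cm³
m(Zn) = 0.1333 × 7.14 = 0.9518 g
n(Zn) = 0.9518 / 65.38 = 0.01456 mol; n(e⁻) = 2 × 0.01456 = 0.02912 mol
Q = 0.02912 × 96500 = 2810 C
t = 2810 / 0.468 = 6004 s = 100 min

100 min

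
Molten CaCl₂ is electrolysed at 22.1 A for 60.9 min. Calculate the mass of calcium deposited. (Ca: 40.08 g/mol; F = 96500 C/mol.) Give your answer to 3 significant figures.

Q = It = 22.1 × 3654 = 80750 C
n(e⁻) = Q/F = 80750/96500 = 0.8368 mol
Ca²⁺ + 2e⁻ → Ca, so n(Ca) = 0.8368 / 2 = 0.4184 mol
m = 0.4184 × 40.08 = 16.8 g

16.8 g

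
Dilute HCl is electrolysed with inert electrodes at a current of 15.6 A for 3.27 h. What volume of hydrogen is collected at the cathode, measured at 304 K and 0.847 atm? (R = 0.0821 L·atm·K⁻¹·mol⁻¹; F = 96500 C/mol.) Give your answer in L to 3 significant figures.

Charge passed = 15.6 × 11772 = 1.836×10^5 C
n(e⁻) = Q/F = 1.836×10^5/96500 = 1.903 mol
2H⁺ + 2e⁻ → H₂, so n(H₂) = 1.903 / 2 = 0.9515 mol
V = nRT/P = 0.9515 × 0.0821 × 304 / 0.847 = 28.04 L

28.0 L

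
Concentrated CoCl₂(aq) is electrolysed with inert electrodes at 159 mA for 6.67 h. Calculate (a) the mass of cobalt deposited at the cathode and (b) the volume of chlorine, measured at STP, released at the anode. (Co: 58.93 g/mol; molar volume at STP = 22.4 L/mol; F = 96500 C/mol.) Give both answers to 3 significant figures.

1.17 g Co; 0.443 L Cl₂

Q = 0.159 × 24012 = 3818 C; n(e⁻) = 3818 / 96500 = 0.03956 mol
Cathode: Co²⁺ + 2e⁻ → Co → n(Co) = 0.03956/2 = 0.01978 mol → 1.17 g
Anode: 2Cl⁻ → Cl₂ + 2e⁻ → n(Cl₂) = 0.03956/2 = 0.01978 mol → 0.443 L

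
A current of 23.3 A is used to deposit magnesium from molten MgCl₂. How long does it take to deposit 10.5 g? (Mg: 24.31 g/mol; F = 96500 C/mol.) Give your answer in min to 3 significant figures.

59.6 min

n(Mg) = 10.5 / 24.31 = 0.4319 mol
Mg²⁺ + 2e⁻ → Mg, so n(e⁻) = 2 × 0.4319 = 0.8638 mol
Q = 0.8638 × 96500 = 83360 C
t = Q / I = 83360 / 23.3 = 3578 s = 59.6 min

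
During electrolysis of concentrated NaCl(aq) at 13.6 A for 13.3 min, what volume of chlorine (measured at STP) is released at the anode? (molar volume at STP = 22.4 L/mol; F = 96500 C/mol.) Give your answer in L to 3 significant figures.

1.26 L

Q = 13.6 A × 798 s = 10850 C
n(e⁻) = 10850 / 96500 = 0.1124 mol
2Cl⁻ → Cl₂ + 2e⁻, so n(Cl₂) = 0.1124 / 2 = 0.05620 mol
V = 0.05620 × 22.4 = 1.259 L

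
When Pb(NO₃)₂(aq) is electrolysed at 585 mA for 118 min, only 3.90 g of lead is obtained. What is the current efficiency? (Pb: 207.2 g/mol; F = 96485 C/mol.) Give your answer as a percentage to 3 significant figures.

87.7%

Q = 0.585 × 7080 = 4142 C
n(e⁻) = 4142 / 96485 = 0.04293 mol
Pb²⁺ + 2e⁻ → Pb, so theoretical n(Pb) = 0.02147 mol → 4.449 g
Efficiency = 3.90 / 4.449 = 0.8766 = 87.7%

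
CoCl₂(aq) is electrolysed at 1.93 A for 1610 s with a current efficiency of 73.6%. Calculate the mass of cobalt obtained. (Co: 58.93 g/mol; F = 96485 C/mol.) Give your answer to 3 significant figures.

0.698 g

Q = 1.93 × 1610 = 3107 C
n(e⁻) = 3107 / 96485 = 0.03220 mol
Co²⁺ + 2e⁻ → Co, so theoretical m(Co) = 0.01610 × 58.93 = 0.9488 g
Actual mass = 73.6% × 0.9488 = 0.698 g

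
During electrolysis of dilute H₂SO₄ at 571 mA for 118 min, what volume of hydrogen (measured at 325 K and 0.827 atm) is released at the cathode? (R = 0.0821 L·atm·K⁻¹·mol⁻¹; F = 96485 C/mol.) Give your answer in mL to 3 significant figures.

676 mL

Q = It = 0.571 × 7080 = 4043 C
Moles of electrons = 4043 / 96485 = 0.04190 mol
2H⁺ + 2e⁻ → H₂, so n(H₂) = 0.04190 / 2 = 0.02095 mol
V = nRT/P = 0.02095 × 0.0821 × 325 / 0.827 = 0.6759 L
= 676 mL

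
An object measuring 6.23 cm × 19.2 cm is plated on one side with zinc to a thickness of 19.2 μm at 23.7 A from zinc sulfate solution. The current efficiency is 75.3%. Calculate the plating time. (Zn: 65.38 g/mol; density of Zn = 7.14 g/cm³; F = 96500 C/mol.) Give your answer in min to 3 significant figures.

Plated area = 6.23 × 19.2 = 119.6 cm²
Volume = 119.6 × 19.2×10⁻⁴ cm = 0.2296 cm³
m(Zn) = 0.2296 × 7.14 = 1.639 g
n(Zn) = 1.639 / 65.38 = 0.02507 mol; n(e⁻) = 2 × 0.02507 = 0.05014 mol
Q = 0.05014 × 96500 / 0.753 = 6426 C
t = 6426 / 23.7 = 271.1 s = 4.52 min

4.52 min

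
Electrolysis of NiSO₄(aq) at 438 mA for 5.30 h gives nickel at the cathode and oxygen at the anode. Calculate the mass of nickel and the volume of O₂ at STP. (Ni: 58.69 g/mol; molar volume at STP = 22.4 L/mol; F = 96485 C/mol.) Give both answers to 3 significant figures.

2.54 g Ni; 0.485 L O₂

Q = 0.438 × 19080 = 8357 C; n(e⁻) = 8357 / 96485 = 0.08661 mol
Cathode: Ni²⁺ + 2e⁻ → Ni → n(Ni) = 0.08661/2 = 0.04331 mol → 2.54 g
Anode: 2H₂O → O₂ + 4H⁺ + 4e⁻ → n(O₂) = 0.08661/4 = 0.02165 mol → 0.485 L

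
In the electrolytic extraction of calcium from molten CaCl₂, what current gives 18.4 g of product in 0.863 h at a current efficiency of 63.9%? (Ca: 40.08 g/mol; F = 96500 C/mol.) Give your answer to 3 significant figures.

n(Ca) = 18.4 / 40.08 = 0.4591 mol
Ca²⁺ + 2e⁻ → Ca, so n(e⁻) = 2 × 0.4591 = 0.9182 mol
Q = 0.9182 × 96500 / 0.639 = 1.387×10^5 C
I = Q / t = 1.387×10^5 / 3106.8 s = 44.6 A

44.6 A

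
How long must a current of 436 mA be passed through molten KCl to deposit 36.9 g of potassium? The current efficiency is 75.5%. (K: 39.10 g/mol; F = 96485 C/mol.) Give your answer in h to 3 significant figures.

76.8 h

n(K) = 36.9 / 39.10 = 0.9437 mol
K⁺ + e⁻ → K, so n(e⁻) = 0.9437 mol
Q = 0.9437 × 96485 / 0.755 = 1.206×10^5 C
t = Q / I = 1.206×10^5 / 0.436 = 2.766×10^5 s = 76.8 h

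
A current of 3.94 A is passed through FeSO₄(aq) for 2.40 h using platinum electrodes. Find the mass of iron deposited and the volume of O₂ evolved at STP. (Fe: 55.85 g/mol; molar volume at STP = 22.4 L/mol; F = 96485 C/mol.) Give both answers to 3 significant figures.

9.85 g Fe; 1.98 L O₂

Q = 3.94 × 8640 = 34040 C; n(e⁻) = 34040 / 96485 = 0.3528 mol
Cathode: Fe²⁺ + 2e⁻ → Fe → n(Fe) = 0.3528/2 = 0.1764 mol → 9.85 g
Anode: 2H₂O → O₂ + 4H⁺ + 4e⁻ → n(O₂) = 0.3528/4 = 0.08820 mol → 1.98 L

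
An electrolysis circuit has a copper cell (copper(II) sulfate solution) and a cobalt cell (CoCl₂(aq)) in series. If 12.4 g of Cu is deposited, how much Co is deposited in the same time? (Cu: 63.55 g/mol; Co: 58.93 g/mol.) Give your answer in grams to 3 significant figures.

n(Cu) = 12.4 / 63.55 = 0.1951 mol
Cu²⁺ + 2e⁻ → Cu, so n(e⁻) = 2 × 0.1951 = 0.3902 mol
The cells are in series, so the same charge (and hence the same n(e⁻) = 0.3902 mol) passes through both.
Co²⁺ + 2e⁻ → Co, so n(Co) = 0.3902 / 2 = 0.1951 mol
m(Co) = 0.1951 × 58.93 = 11.5 g

11.5 g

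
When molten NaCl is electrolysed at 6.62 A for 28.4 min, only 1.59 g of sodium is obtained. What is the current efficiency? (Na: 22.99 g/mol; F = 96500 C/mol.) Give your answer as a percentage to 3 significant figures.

Q = 6.62 × 1704 = 11280 C
n(e⁻) = 11280 / 96500 = 0.1169 mol
Na⁺ + e⁻ → Na, so theoretical n(Na) = 0.1169 mol → 2.688 g
Efficiency = 1.59 / 2.688 = 0.5915 = 59.2%

59.2%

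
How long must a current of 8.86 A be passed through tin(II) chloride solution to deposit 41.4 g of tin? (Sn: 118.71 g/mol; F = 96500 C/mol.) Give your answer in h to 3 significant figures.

2.11 h

n(Sn) = 41.4 / 118.71 = 0.3487 mol
Sn²⁺ + 2e⁻ → Sn, so n(e⁻) = 2 × 0.3487 = 0.6974 mol
Q = 0.6974 × 96500 = 67300 C
t = Q / I = 67300 / 8.86 = 7596 s = 2.11 h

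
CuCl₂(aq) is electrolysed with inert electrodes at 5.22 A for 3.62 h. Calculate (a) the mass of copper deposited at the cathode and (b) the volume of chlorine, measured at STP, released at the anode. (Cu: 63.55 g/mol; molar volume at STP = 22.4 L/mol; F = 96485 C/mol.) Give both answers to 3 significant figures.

Q = 5.22 × 13032 = 68030 C; n(e⁻) = 68030 / 96485 = 0.7051 mol
Cathode: Cu²⁺ + 2e⁻ → Cu → n(Cu) = 0.7051/2 = 0.3526 mol → 22.4 g
Anode: 2Cl⁻ → Cl₂ + 2e⁻ → n(Cl₂) = 0.7051/2 = 0.3526 mol → 7.90 L

22.4 g Cu; 7.90 L Cl₂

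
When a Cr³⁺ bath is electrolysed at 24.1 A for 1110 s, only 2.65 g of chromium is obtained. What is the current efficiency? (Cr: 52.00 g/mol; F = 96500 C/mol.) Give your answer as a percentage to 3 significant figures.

55.2%

Q = 24.1 × 1110 = 26750 C
n(e⁻) = 26750 / 96500 = 0.2772 mol
Cr³⁺ + 3e⁻ → Cr, so theoretical n(Cr) = 0.09240 mol → 4.805 g
Efficiency = 2.65 / 4.805 = 0.5515 = 55.2%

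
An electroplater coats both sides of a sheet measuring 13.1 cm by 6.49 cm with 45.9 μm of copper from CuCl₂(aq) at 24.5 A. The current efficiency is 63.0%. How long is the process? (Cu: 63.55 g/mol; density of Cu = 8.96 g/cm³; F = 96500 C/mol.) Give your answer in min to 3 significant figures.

22.9 min

Plated area = 2 × 13.1 × 6.49 = 170.0 cm²
Volume = 170.0 × 45.9×10⁻⁴ cm = 0.7803 cm³
m(Cu) = 0.7803 × 8.96 = 6.991 g
n(Cu) = 6.991 / 63.55 = 0.1100 mol; n(e⁻) = 2 × 0.1100 = 0.2200 mol
Q = 0.2200 × 96500 / 0.630 = 33700 C
t = 33700 / 24.5 = 1376 s = 22.9 min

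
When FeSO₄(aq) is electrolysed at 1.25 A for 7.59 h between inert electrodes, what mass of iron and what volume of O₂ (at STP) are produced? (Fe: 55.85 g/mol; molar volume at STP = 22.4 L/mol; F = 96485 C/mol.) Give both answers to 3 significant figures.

Q = 1.25 × 27324 = 34160 C; n(e⁻) = 34160 / 96485 = 0.3540 mol
Cathode: Fe²⁺ + 2e⁻ → Fe → n(Fe) = 0.3540/2 = 0.1770 mol → 9.89 g
Anode: 2H₂O → O₂ + 4H⁺ + 4e⁻ → n(O₂) = 0.3540/4 = 0.08850 mol → 1.98 L

9.89 g Fe; 1.98 L O₂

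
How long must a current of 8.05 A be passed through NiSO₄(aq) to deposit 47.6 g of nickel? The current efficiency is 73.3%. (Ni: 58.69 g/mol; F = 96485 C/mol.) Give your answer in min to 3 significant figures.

442 min

n(Ni) = 47.6 / 58.69 = 0.8110 mol
Ni²⁺ + 2e⁻ → Ni, so n(e⁻) = 2 × 0.8110 = 1.622 mol
Q = 1.622 × 96485 / 0.733 = 2.135×10^5 C
t = Q / I = 2.135×10^5 / 8.05 = 26520 s = 442 min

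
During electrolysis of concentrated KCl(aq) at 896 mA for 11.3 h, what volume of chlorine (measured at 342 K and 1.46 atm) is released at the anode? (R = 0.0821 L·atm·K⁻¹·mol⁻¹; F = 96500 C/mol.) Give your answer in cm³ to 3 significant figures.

3630 cm³

Charge passed = 0.896 × 40680 = 36450 C
n(e⁻) = Q/F = 36450/96500 = 0.3777 mol
2Cl⁻ → Cl₂ + 2e⁻, so n(Cl₂) = 0.3777 / 2 = 0.1889 mol
V = nRT/P = 0.1889 × 0.0821 × 342 / 1.46 = 3.633 L
= 3630 cm³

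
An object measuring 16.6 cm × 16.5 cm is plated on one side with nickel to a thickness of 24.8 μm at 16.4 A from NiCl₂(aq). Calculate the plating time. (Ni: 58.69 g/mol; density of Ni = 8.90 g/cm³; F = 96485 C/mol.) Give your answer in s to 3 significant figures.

1210 s

Plated area = 16.6 × 16.5 = 273.9 cm²
Volume = 273.9 × 24.8×10⁻⁴ cm = 0.6793 cm³
m(Ni) = 0.6793 × 8.90 = 6.046 g
n(Ni) = 6.046 / 58.69 = 0.1030 mol; n(e⁻) = 2 × 0.1030 = 0.2060 mol
Q = 0.2060 × 96485 = 19880 C
t = 19880 / 16.4 = 1212 s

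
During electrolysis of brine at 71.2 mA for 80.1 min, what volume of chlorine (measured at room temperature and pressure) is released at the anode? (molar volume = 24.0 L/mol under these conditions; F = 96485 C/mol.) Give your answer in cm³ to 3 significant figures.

Charge passed = 0.0712 × 4806 = 342.2 C
n(e⁻) = Q/F = 342.2/96485 = 0.003547 mol
2Cl⁻ → Cl₂ + 2e⁻, so n(Cl₂) = 0.003547 / 2 = 0.001774 mol
V = 0.001774 × 24.0 = 0.04258 L
= 42.6 cm³

42.6 cm³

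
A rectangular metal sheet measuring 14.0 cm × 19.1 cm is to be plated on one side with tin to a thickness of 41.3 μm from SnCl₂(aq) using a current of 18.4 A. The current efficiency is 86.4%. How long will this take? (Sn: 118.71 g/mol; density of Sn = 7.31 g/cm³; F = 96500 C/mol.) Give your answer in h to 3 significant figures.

Plated area = 14.0 × 19.1 = 267.4 cm²
Volume = 267.4 × 41.3×10⁻⁴ cm = 1.104 cm³
m(Sn) = 1.104 × 7.31 = 8.070 g
n(Sn) = 8.070 / 118.71 = 0.06798 mol; n(e⁻) = 2 × 0.06798 = 0.1360 mol
Q = 0.1360 × 96500 / 0.864 = 15190 C
t = 15190 / 18.4 = 825.5 s = 0.229 h

0.229 h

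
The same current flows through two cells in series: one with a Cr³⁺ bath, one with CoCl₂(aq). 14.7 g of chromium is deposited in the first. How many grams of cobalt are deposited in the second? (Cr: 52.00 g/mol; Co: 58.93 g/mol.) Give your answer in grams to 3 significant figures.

25.0 g

n(Cr) = 14.7 / 52.00 = 0.2827 mol
Cr³⁺ + 3e⁻ → Cr, so n(e⁻) = 3 × 0.2827 = 0.8481 mol
The cells are in series, so the same charge (and hence the same n(e⁻) = 0.8481 mol) passes through both.
Co²⁺ + 2e⁻ → Co, so n(Co) = 0.8481 / 2 = 0.4241 mol
m(Co) = 0.4241 × 58.93 = 25.0 g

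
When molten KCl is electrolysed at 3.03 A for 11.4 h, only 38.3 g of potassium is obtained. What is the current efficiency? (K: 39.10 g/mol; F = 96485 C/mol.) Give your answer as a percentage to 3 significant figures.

76.0%

Q = 3.03 × 41040 = 1.244×10^5 C
n(e⁻) = 1.244×10^5 / 96485 = 1.289 mol
K⁺ + e⁻ → K, so theoretical n(K) = 1.289 mol → 50.40 g
Efficiency = 38.3 / 50.40 = 0.7599 = 76.0%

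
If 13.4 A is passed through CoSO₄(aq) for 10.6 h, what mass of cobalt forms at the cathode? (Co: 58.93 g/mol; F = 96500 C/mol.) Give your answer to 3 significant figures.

156 g

Q = It = 13.4 × 38160 = 5.113×10^5 C
Moles of electrons = 5.113×10^5 / 96500 = 5.298 mol
Co²⁺ + 2e⁻ → Co, so n(Co) = 5.298 / 2 = 2.649 mol
m = 2.649 × 58.93 = 156 g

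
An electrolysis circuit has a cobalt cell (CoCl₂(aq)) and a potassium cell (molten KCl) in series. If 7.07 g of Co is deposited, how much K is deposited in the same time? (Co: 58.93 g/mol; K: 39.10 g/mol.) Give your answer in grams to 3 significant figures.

n(Co) = 7.07 / 58.93 = 0.1200 mol
Co²⁺ + 2e⁻ → Co, so n(e⁻) = 2 × 0.1200 = 0.2400 mol
Since the cells are in series, n(e⁻) in the K cell is also 0.2400 mol.
K⁺ + e⁻ → K, so n(K) = 0.2400 mol
m(K) = 0.2400 × 39.10 = 9.38 g

9.38 g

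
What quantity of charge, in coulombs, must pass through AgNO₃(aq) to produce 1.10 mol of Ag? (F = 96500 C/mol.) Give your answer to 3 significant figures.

1.06×10^5 C

Ag⁺ + e⁻ → Ag, so n(e⁻) = 1 × 1.10 = 1.100 mol
Q = 1.100 × 96500 = 1.062×10^5 C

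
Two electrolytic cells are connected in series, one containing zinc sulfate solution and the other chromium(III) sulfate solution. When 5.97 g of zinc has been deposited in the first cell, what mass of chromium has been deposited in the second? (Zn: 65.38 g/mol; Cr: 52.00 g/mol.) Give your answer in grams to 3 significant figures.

3.17 g

n(Zn) = 5.97 / 65.38 = 0.09131 mol
Zn²⁺ + 2e⁻ → Zn, so n(e⁻) = 2 × 0.09131 = 0.1826 mol
In series, the same 0.1826 mol of electrons flows through the second cell.
Cr³⁺ + 3e⁻ → Cr, so n(Cr) = 0.1826 / 3 = 0.06087 mol
m(Cr) = 0.06087 × 52.00 = 3.17 g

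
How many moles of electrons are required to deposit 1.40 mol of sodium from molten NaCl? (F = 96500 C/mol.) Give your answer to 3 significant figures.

Na⁺ + e⁻ → Na, so n(e⁻) = 1 × 1.40 = 1.400 mol

1.40 mol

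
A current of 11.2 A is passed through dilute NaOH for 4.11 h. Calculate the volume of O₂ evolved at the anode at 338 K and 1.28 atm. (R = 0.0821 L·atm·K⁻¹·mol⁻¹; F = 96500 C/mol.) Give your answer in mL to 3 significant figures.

9310 mL

Q = It = 11.2 × 14796 = 1.657×10^5 C
Moles of electrons = 1.657×10^5 / 96500 = 1.717 mol
2H₂O → O₂ + 4H⁺ + 4e⁻, so n(O₂) = 1.717 / 4 = 0.4293 mol
V = nRT/P = 0.4293 × 0.0821 × 338 / 1.28 = 9.307 L
= 9310 mL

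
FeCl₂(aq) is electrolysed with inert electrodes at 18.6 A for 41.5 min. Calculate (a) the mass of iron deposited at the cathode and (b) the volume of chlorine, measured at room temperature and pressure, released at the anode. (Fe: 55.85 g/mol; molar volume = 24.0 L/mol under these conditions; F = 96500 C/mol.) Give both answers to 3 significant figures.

Q = 18.6 × 2490 = 46310 C; n(e⁻) = 46310 / 96500 = 0.4799 mol
Cathode: Fe²⁺ + 2e⁻ → Fe → n(Fe) = 0.4799/2 = 0.2400 mol → 13.4 g
Anode: 2Cl⁻ → Cl₂ + 2e⁻ → n(Cl₂) = 0.4799/2 = 0.2400 mol → 5.76 L

13.4 g Fe; 5.76 L Cl₂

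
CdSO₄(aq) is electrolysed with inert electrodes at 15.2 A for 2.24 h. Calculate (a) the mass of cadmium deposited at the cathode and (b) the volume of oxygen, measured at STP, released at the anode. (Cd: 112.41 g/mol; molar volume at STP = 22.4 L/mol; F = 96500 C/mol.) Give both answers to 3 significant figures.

71.4 g Cd; 7.11 L O₂

Q = 15.2 × 8064 = 1.226×10^5 C; n(e⁻) = 1.226×10^5 / 96500 = 1.270 mol
Cathode: Cd²⁺ + 2e⁻ → Cd → n(Cd) = 1.270/2 = 0.6350 mol → 71.4 g
Anode: 2H₂O → O₂ + 4H⁺ + 4e⁻ → n(O₂) = 1.270/4 = 0.3175 mol → 7.11 L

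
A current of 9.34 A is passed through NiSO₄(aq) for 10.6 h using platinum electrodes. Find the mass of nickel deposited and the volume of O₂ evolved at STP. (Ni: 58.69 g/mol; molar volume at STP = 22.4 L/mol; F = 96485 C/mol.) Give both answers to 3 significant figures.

108 g Ni; 20.7 L O₂

Q = 9.34 × 38160 = 3.564×10^5 C; n(e⁻) = 3.564×10^5 / 96485 = 3.694 mol
Cathode: Ni²⁺ + 2e⁻ → Ni → n(Ni) = 3.694/2 = 1.847 mol → 108 g
Anode: 2H₂O → O₂ + 4H⁺ + 4e⁻ → n(O₂) = 3.694/4 = 0.9235 mol → 20.7 L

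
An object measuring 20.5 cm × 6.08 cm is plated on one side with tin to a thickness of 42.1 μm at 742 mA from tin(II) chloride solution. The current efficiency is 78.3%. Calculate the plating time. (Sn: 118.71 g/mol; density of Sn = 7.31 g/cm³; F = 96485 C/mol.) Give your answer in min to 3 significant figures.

179 min

Plated area = 20.5 × 6.08 = 124.6 cm²
Volume = 124.6 × 42.1×10⁻⁴ cm = 0.5246 cm³
m(Sn) = 0.5246 × 7.31 = 3.835 g
n(Sn) = 3.835 / 118.71 = 0.03231 mol; n(e⁻) = 2 × 0.03231 = 0.06462 mol
Q = 0.06462 × 96485 / 0.783 = 7963 C
t = 7963 / 0.742 = 10730 s = 179 min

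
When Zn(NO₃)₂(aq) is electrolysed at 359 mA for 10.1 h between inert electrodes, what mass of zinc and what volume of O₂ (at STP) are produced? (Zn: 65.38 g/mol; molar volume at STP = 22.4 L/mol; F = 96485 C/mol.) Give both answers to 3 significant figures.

4.42 g Zn; 0.758 L O₂

Q = 0.359 × 36360 = 13050 C; n(e⁻) = 13050 / 96485 = 0.1353 mol
Cathode: Zn²⁺ + 2e⁻ → Zn → n(Zn) = 0.1353/2 = 0.06765 mol → 4.42 g
Anode: 2H₂O → O₂ + 4H⁺ + 4e⁻ → n(O₂) = 0.1353/4 = 0.03383 mol → 0.758 L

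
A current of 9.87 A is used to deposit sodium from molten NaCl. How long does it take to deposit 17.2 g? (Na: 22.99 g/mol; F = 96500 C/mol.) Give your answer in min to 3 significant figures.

122 min

n(Na) = 17.2 / 22.99 = 0.7482 mol
Na⁺ + e⁻ → Na, so n(e⁻) = 0.7482 mol
Q = 0.7482 × 96500 = 72200 C
t = Q / I = 72200 / 9.87 = 7315 s = 122 min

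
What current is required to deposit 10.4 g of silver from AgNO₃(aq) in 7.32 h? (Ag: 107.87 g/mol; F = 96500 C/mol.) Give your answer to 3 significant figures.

n(Ag) = 10.4 / 107.87 = 0.09641 mol
Ag⁺ + e⁻ → Ag, so n(e⁻) = 0.09641 mol
Q = 0.09641 × 96500 = 9304 C
I = Q / t = 9304 / 26352 s = 0.353 A

0.353 A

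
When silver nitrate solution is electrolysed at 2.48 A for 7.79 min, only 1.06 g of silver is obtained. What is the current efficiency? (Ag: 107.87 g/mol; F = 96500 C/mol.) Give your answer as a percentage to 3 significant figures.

Q = 2.48 × 467.4 = 1159 C
n(e⁻) = 1159 / 96500 = 0.01201 mol
Ag⁺ + e⁻ → Ag, so theoretical n(Ag) = 0.01201 mol → 1.296 g
Efficiency = 1.06 / 1.296 = 0.8179 = 81.8%

81.8%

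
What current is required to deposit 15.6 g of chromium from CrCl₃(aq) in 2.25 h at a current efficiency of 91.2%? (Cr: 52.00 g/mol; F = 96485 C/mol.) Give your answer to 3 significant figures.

n(Cr) = 15.6 / 52.00 = 0.3000 mol
Cr³⁺ + 3e⁻ → Cr, so n(e⁻) = 3 × 0.3000 = 0.9000 mol
Q = 0.9000 × 96485 / 0.912 = 95220 C
I = Q / t = 95220 / 8100 s = 11.8 A

11.8 A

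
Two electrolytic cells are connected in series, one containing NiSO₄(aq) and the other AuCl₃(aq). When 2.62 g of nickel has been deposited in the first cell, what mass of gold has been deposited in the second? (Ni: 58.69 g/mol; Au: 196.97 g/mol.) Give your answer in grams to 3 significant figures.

5.86 g

n(Ni) = 2.62 / 58.69 = 0.04464 mol
Ni²⁺ + 2e⁻ → Ni, so n(e⁻) = 2 × 0.04464 = 0.08928 mol
The cells are in series, so the same charge (and hence the same n(e⁻) = 0.08928 mol) passes through both.
Au³⁺ + 3e⁻ → Au, so n(Au) = 0.08928 / 3 = 0.02976 mol
m(Au) = 0.02976 × 196.97 = 5.86 g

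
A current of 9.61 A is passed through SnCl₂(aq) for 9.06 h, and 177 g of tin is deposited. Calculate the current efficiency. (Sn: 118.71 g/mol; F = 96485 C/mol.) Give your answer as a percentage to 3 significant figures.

Q = 9.61 × 32616 = 3.134×10^5 C
n(e⁻) = 3.134×10^5 / 96485 = 3.248 mol
Sn²⁺ + 2e⁻ → Sn, so theoretical n(Sn) = 1.624 mol → 192.8 g
Efficiency = 177 / 192.8 = 0.9180 = 91.8%

91.8%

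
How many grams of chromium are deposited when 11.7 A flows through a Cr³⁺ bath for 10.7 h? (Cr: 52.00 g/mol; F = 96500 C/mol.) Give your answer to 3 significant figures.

81.0 g

Charge passed = 11.7 × 38520 = 4.507×10^5 C
n(e⁻) = 4.507×10^5 / 96500 = 4.670 mol
Cr³⁺ + 3e⁻ → Cr, so n(Cr) = 4.670 / 3 = 1.557 mol
m = 1.557 × 52.00 = 81.0 g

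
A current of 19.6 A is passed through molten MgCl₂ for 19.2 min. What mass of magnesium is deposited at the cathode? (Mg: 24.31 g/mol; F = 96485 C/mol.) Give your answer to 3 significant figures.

Charge passed = 19.6 × 1152 = 22580 C
n(e⁻) = Q/F = 22580/96485 = 0.2340 mol
Mg²⁺ + 2e⁻ → Mg, so n(Mg) = 0.2340 / 2 = 0.1170 mol
m = 0.1170 × 24.31 = 2.84 g

2.84 g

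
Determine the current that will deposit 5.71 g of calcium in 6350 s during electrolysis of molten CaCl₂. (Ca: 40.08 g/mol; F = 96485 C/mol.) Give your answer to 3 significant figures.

n(Ca) = 5.71 / 40.08 = 0.1425 mol
Ca²⁺ + 2e⁻ → Ca, so n(e⁻) = 2 × 0.1425 = 0.2850 mol
Q = 0.2850 × 96485 = 27500 C
I = Q / t = 27500 / 6350 s = 4.33 A

4.33 A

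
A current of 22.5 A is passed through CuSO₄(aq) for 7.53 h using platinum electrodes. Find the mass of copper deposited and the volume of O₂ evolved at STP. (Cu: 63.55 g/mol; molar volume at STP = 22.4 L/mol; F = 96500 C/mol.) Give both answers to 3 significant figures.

201 g Cu; 35.4 L O₂

Q = 22.5 × 27108 = 6.099×10^5 C; n(e⁻) = 6.099×10^5 / 96500 = 6.320 mol
Cathode: Cu²⁺ + 2e⁻ → Cu → n(Cu) = 6.320/2 = 3.160 mol → 201 g
Anode: 2H₂O → O₂ + 4H⁺ + 4e⁻ → n(O₂) = 6.320/4 = 1.580 mol → 35.4 L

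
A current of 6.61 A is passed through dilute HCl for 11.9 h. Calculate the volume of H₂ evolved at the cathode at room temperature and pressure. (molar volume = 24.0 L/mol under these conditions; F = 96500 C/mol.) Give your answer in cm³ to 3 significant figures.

35200 cm³

Q = It = 6.61 × 42840 = 2.832×10^5 C
Moles of electrons = 2.832×10^5 / 96500 = 2.935 mol
2H⁺ + 2e⁻ → H₂, so n(H₂) = 2.935 / 2 = 1.468 mol
V = 1.468 × 24.0 = 35.23 L
= 35200 cm³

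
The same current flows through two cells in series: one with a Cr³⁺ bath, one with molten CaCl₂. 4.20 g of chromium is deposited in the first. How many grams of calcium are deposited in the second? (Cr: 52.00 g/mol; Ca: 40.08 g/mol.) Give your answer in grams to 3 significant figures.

4.86 g

n(Cr) = 4.20 / 52.00 = 0.08077 mol
Cr³⁺ + 3e⁻ → Cr, so n(e⁻) = 3 × 0.08077 = 0.2423 mol
Since the cells are in series, n(e⁻) in the Ca cell is also 0.2423 mol.
Ca²⁺ + 2e⁻ → Ca, so n(Ca) = 0.2423 / 2 = 0.1212 mol
m(Ca) = 0.1212 × 40.08 = 4.86 g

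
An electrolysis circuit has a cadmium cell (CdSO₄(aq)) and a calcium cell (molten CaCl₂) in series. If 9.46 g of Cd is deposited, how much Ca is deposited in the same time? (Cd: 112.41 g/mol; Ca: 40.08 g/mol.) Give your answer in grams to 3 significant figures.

3.37 g

n(Cd) = 9.46 / 112.41 = 0.08416 mol
Cd²⁺ + 2e⁻ → Cd, so n(e⁻) = 2 × 0.08416 = 0.1683 mol
In series, the same 0.1683 mol of electrons flows through the second cell.
Ca²⁺ + 2e⁻ → Ca, so n(Ca) = 0.1683 / 2 = 0.08415 mol
m(Ca) = 0.08415 × 40.08 = 3.37 g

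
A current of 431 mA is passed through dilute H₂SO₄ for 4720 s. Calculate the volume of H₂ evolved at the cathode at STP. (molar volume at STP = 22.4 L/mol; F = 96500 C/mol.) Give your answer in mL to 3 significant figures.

Q = 0.431 A × 4720 s = 2034 C
n(e⁻) = Q/F = 2034/96500 = 0.02108 mol
2H⁺ + 2e⁻ → H₂, so n(H₂) = 0.02108 / 2 = 0.01054 mol
V = 0.01054 × 22.4 = 0.2361 L
= 236 mL

236 mL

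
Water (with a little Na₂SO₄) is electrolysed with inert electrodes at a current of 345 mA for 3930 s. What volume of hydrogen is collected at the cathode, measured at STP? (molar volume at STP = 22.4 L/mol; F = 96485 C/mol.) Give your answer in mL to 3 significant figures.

157 mL

Charge passed = 0.345 × 3930 = 1356 C
n(e⁻) = Q/F = 1356/96485 = 0.01405 mol
2H⁺ + 2e⁻ → H₂, so n(H₂) = 0.01405 / 2 = 0.007025 mol
V = 0.007025 × 22.4 = 0.1574 L
= 157 mL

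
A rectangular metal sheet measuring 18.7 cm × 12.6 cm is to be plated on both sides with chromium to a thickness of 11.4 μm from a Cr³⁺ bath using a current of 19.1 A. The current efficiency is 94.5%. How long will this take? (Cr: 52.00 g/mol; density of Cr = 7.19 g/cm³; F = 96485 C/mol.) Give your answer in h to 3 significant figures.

Plated area = 2 × 18.7 × 12.6 = 471.2 cm²
Volume = 471.2 × 11.4×10⁻⁴ cm = 0.5372 cm³
m(Cr) = 0.5372 × 7.19 = 3.862 g
n(Cr) = 3.862 / 52.00 = 0.07427 mol; n(e⁻) = 3 × 0.07427 = 0.2228 mol
Q = 0.2228 × 96485 / 0.945 = 22750 C
t = 22750 / 19.1 = 1191 s = 0.331 h

0.331 h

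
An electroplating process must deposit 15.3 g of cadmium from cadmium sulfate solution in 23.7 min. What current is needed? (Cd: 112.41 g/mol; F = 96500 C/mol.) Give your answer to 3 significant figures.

18.5 A

n(Cd) = 15.3 / 112.41 = 0.1361 mol
Cd²⁺ + 2e⁻ → Cd, so n(e⁻) = 2 × 0.1361 = 0.2722 mol
Q = 0.2722 × 96500 = 26270 C
I = Q / t = 26270 / 1422 s = 18.5 A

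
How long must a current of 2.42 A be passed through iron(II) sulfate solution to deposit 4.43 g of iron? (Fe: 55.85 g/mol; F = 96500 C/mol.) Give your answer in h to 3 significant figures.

1.76 h

n(Fe) = 4.43 / 55.85 = 0.07932 mol
Fe²⁺ + 2e⁻ → Fe, so n(e⁻) = 2 × 0.07932 = 0.1586 mol
Q = 0.1586 × 96500 = 15300 C
t = Q / I = 15300 / 2.42 = 6322 s = 1.76 h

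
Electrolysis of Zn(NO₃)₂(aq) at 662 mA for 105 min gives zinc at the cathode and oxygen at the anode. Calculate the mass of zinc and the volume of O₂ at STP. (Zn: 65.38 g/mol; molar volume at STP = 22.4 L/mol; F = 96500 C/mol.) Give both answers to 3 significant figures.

1.41 g Zn; 0.242 L O₂

Q = 0.662 × 6300 = 4171 C; n(e⁻) = 4171 / 96500 = 0.04322 mol
Cathode: Zn²⁺ + 2e⁻ → Zn → n(Zn) = 0.04322/2 = 0.02161 mol → 1.41 g
Anode: 2H₂O → O₂ + 4H⁺ + 4e⁻ → n(O₂) = 0.04322/4 = 0.01081 mol → 0.242 L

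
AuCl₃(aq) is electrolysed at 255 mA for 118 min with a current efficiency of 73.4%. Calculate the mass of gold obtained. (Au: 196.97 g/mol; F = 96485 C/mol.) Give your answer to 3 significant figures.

Q = 0.255 × 7080 = 1805 C
n(e⁻) = 1805 / 96485 = 0.01871 mol
Au³⁺ + 3e⁻ → Au, so theoretical m(Au) = 0.006237 × 196.97 = 1.229 g
Actual mass = 73.4% × 1.229 = 0.902 g

0.902 g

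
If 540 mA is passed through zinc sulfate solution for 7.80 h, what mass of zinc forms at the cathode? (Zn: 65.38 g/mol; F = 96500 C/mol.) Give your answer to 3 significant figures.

5.14 g

Charge passed = 0.540 × 28080 = 15160 C
Moles of electrons = 15160 / 96500 = 0.1571 mol
Zn²⁺ + 2e⁻ → Zn, so n(Zn) = 0.1571 / 2 = 0.07855 mol
m = 0.07855 × 65.38 = 5.14 g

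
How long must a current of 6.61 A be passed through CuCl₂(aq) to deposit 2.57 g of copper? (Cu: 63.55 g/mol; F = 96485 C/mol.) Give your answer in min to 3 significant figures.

19.7 min

n(Cu) = 2.57 / 63.55 = 0.04044 mol
Cu²⁺ + 2e⁻ → Cu, so n(e⁻) = 2 × 0.04044 = 0.08088 mol
Q = 0.08088 × 96485 = 7804 C
t = Q / I = 7804 / 6.61 = 1181 s = 19.7 min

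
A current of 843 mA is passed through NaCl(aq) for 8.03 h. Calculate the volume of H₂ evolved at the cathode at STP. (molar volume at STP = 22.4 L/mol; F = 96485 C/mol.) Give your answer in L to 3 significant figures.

Q = It = 0.843 × 28908 = 24370 C
n(e⁻) = Q/F = 24370/96485 = 0.2526 mol
2H⁺ + 2e⁻ → H₂, so n(H₂) = 0.2526 / 2 = 0.1263 mol
V = 0.1263 × 22.4 = 2.829 L

2.83 L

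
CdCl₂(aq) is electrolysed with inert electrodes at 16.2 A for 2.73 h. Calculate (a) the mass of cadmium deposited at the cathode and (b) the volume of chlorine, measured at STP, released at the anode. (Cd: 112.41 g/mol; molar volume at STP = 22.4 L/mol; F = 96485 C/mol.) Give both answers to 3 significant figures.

Q = 16.2 × 9828 = 1.592×10^5 C; n(e⁻) = 1.592×10^5 / 96485 = 1.650 mol
Cathode: Cd²⁺ + 2e⁻ → Cd → n(Cd) = 1.650/2 = 0.8250 mol → 92.7 g
Anode: 2Cl⁻ → Cl₂ + 2e⁻ → n(Cl₂) = 1.650/2 = 0.8250 mol → 18.5 L

92.7 g Cd; 18.5 L Cl₂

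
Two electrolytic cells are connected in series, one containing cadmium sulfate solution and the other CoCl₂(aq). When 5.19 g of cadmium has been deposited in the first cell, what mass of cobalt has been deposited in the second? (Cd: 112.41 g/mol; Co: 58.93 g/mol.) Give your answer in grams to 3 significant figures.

n(Cd) = 5.19 / 112.41 = 0.04617 mol
Cd²⁺ + 2e⁻ → Cd, so n(e⁻) = 2 × 0.04617 = 0.09234 mol
Since the cells are in series, n(e⁻) in the Co cell is also 0.09234 mol.
Co²⁺ + 2e⁻ → Co, so n(Co) = 0.09234 / 2 = 0.04617 mol
m(Co) = 0.04617 × 58.93 = 2.72 g

2.72 g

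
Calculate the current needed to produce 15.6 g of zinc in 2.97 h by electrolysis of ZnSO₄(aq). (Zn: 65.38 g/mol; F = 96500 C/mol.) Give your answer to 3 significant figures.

4.31 A

n(Zn) = 15.6 / 65.38 = 0.2386 mol
Zn²⁺ + 2e⁻ → Zn, so n(e⁻) = 2 × 0.2386 = 0.4772 mol
Q = 0.4772 × 96500 = 46050 C
I = Q / t = 46050 / 10692 s = 4.31 A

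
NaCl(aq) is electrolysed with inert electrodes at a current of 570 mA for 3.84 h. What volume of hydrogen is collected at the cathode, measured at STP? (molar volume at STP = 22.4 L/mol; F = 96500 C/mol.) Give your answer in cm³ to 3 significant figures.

915 cm³

Q = It = 0.570 × 13824 = 7880 C
n(e⁻) = Q/F = 7880/96500 = 0.08166 mol
2H⁺ + 2e⁻ → H₂, so n(H₂) = 0.08166 / 2 = 0.04083 mol
V = 0.04083 × 22.4 = 0.9146 L
= 915 cm³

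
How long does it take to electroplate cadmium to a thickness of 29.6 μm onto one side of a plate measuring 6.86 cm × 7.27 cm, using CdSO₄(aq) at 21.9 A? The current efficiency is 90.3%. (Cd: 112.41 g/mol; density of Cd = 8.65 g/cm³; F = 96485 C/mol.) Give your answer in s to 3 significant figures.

Plated area = 6.86 × 7.27 = 49.87 cm²
Volume = 49.87 × 29.6×10⁻⁴ cm = 0.1476 cm³
m(Cd) = 0.1476 × 8.65 = 1.277 g
n(Cd) = 1.277 / 112.41 = 0.01136 mol; n(e⁻) = 2 × 0.01136 = 0.02272 mol
Q = 0.02272 × 96485 / 0.903 = 2428 C
t = 2428 / 21.9 = 110.9 s

111 s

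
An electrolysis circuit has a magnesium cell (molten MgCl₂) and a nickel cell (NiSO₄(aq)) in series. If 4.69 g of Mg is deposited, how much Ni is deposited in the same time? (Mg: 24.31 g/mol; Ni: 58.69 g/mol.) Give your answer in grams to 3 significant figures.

11.3 g

n(Mg) = 4.69 / 24.31 = 0.1929 mol
Mg²⁺ + 2e⁻ → Mg, so n(e⁻) = 2 × 0.1929 = 0.3858 mol
In series, the same 0.3858 mol of electrons flows through the second cell.
Ni²⁺ + 2e⁻ → Ni, so n(Ni) = 0.3858 / 2 = 0.1929 mol
m(Ni) = 0.1929 × 58.69 = 11.3 g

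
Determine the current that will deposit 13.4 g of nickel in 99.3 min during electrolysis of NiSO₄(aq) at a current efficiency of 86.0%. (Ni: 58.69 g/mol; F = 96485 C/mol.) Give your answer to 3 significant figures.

8.60 A

n(Ni) = 13.4 / 58.69 = 0.2283 mol
Ni²⁺ + 2e⁻ → Ni, so n(e⁻) = 2 × 0.2283 = 0.4566 mol
Q = 0.4566 × 96485 / 0.860 = 51230 C
I = Q / t = 51230 / 5958 s = 8.60 A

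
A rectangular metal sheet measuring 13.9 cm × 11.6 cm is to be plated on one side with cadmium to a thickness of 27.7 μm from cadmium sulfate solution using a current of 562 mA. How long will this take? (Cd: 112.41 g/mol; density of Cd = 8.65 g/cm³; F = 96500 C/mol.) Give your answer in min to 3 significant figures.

Plated area = 13.9 × 11.6 = 161.2 cm²
Volume = 161.2 × 27.7×10⁻⁴ cm = 0.4465 cm³
m(Cd) = 0.4465 × 8.65 = 3.862 g
n(Cd) = 3.862 / 112.41 = 0.03436 mol; n(e⁻) = 2 × 0.03436 = 0.06872 mol
Q = 0.06872 × 96500 = 6631 C
t = 6631 / 0.562 = 11800 s = 197 min

197 min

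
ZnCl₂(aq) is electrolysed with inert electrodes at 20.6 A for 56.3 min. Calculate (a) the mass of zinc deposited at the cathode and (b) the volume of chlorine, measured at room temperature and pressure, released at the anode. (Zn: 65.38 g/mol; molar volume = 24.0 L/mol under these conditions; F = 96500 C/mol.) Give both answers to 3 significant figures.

23.6 g Zn; 8.65 L Cl₂

Q = 20.6 × 3378 = 69590 C; n(e⁻) = 69590 / 96500 = 0.7211 mol
Cathode: Zn²⁺ + 2e⁻ → Zn → n(Zn) = 0.7211/2 = 0.3606 mol → 23.6 g
Anode: 2Cl⁻ → Cl₂ + 2e⁻ → n(Cl₂) = 0.7211/2 = 0.3606 mol → 8.65 L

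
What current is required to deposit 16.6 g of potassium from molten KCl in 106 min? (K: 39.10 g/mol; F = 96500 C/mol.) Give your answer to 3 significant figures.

n(K) = 16.6 / 39.10 = 0.4246 mol
K⁺ + e⁻ → K, so n(e⁻) = 0.4246 mol
Q = 0.4246 × 96500 = 40970 C
I = Q / t = 40970 / 6360 s = 6.44 A

6.44 A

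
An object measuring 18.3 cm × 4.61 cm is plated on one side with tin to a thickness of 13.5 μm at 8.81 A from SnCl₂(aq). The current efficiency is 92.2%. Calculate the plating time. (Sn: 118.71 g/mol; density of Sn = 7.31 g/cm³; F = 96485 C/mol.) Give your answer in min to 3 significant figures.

Plated area = 18.3 × 4.61 = 84.36 cm²
Volume = 84.36 × 13.5×10⁻⁴ cm = 0.1139 cm³
m(Sn) = 0.1139 × 7.31 = 0.8326 g
n(Sn) = 0.8326 / 118.71 = 0.007014 mol; n(e⁻) = 2 × 0.007014 = 0.01403 mol
Q = 0.01403 × 96485 / 0.922 = 1468 C
t = 1468 / 8.81 = 166.6 s = 2.78 min

2.78 min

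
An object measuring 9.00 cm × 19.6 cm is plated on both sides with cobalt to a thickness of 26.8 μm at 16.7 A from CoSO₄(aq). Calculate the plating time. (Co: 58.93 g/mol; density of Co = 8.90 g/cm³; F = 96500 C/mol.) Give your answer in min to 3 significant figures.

Plated area = 2 × 9.00 × 19.6 = 352.8 cm²
Volume = 352.8 × 26.8×10⁻⁴ cm = 0.9455 cm³
m(Co) = 0.9455 × 8.90 = 8.415 g
n(Co) = 8.415 / 58.93 = 0.1428 mol; n(e⁻) = 2 × 0.1428 = 0.2856 mol
Q = 0.2856 × 96500 = 27560 C
t = 27560 / 16.7 = 1650 s = 27.5 min

27.5 min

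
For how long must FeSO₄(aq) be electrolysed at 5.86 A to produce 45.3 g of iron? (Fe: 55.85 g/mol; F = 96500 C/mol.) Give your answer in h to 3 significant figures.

n(Fe) = 45.3 / 55.85 = 0.8111 mol
Fe²⁺ + 2e⁻ → Fe, so n(e⁻) = 2 × 0.8111 = 1.622 mol
Q = 1.622 × 96500 = 1.565×10^5 C
t = Q / I = 1.565×10^5 / 5.86 = 26710 s = 7.42 h

7.42 h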